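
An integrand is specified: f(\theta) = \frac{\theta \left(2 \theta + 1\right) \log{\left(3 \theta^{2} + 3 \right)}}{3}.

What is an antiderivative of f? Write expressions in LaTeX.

An antiderivative is F(\theta) = \frac{2 \theta^{3} \log{\left(\theta^{2} + 1 \right)}}{9} - \frac{4 \theta^{3}}{27} + \frac{2 \theta^{3} \log{\left(3 \right)}}{9} + \frac{\theta^{2} \log{\left(\theta^{2} + 1 \right)}}{6} - \frac{\theta^{2}}{6} + \frac{\theta^{2} \log{\left(3 \right)}}{6} + \frac{4 \theta}{9} + \frac{\log{\left(\theta^{2} + 1 \right)}}{6} - \frac{4 \operatorname{atan}{\left(\theta \right)}}{9}.

Whatever form F(\theta) takes, F'(\theta) = f(\theta) is non-negotiable.
Check: d/d\theta[\frac{2 \theta^{3} \log{\left(\theta^{2} + 1 \right)}}{9} - \frac{4 \theta^{3}}{27} + \frac{2 \theta^{3} \log{\left(3 \right)}}{9} + \frac{\theta^{2} \log{\left(\theta^{2} + 1 \right)}}{6} - \frac{\theta^{2}}{6} + \frac{\theta^{2} \log{\left(3 \right)}}{6} + \frac{4 \theta}{9} + \frac{\log{\left(\theta^{2} + 1 \right)}}{6} - \frac{4 \operatorname{atan}{\left(\theta \right)}}{9}] = \frac{2 \theta^{2} \log{\left(\theta^{2} + 1 \right)}}{3} + \frac{2 \theta^{2} \log{\left(3 \right)}}{3} + \frac{\theta \log{\left(\theta^{2} + 1 \right)}}{3} + \frac{\theta \log{\left(3 \right)}}{3}, which equals f(\theta).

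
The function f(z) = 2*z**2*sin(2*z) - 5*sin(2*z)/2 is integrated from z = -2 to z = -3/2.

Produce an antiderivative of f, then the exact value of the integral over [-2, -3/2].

Antiderivative: F(z) = -z**2*cos(2*z) + z*sin(2*z) + 7*cos(2*z)/4; value = 9*cos(4)/4 + 3*sin(3)/2 - cos(3)/2 - 2*sin(4)

Integrate term by term and add the pieces.
F(z) = -z**2*cos(2*z) + z*sin(2*z) + 7*cos(2*z)/4 is an antiderivative of f.
Check: d/dz[-z**2*cos(2*z) + z*sin(2*z) + 7*cos(2*z)/4] = 2*z**2*sin(2*z) - 5*sin(2*z)/2 = f(z).
F(-3/2) = 3*sin(3)/2 - cos(3)/2; F(-2) = 2*sin(4) - 9*cos(4)/4.
Integral = F(-3/2) - F(-2) = 9*cos(4)/4 + 3*sin(3)/2 - cos(3)/2 - 2*sin(4).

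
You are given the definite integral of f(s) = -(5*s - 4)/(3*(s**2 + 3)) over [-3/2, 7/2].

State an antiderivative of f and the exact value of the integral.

Whatever form F(s) takes, F'(s) = f(s) is non-negotiable.
F(s) = (-15*log(s**2 + 3) + 8*sqrt(3)*atan(sqrt(3)*s/3))/18 is an antiderivative of f.
Check: d/ds[(-15*log(s**2 + 3) + 8*sqrt(3)*atan(sqrt(3)*s/3))/18] = (4 - 5*s)/(3*s**2 + 9), which equals f(s).
F(7/2) = -5*log(61/4)/6 + 4*sqrt(3)*atan(7*sqrt(3)/6)/9; F(-3/2) = -5*log(21/4)/6 - 4*sqrt(3)*atan(sqrt(3)/2)/9.
Integral = F(7/2) - F(-3/2) = -5*log(61/4)/6 + 4*sqrt(3)*atan(sqrt(3)/2)/9 + 4*sqrt(3)*atan(7*sqrt(3)/6)/9 + 5*log(21/4)/6.

Antiderivative: F(s) = (-15*log(s**2 + 3) + 8*sqrt(3)*atan(sqrt(3)*s/3))/18; value = -5*log(61/4)/6 + 4*sqrt(3)*atan(sqrt(3)/2)/9 + 4*sqrt(3)*atan(7*sqrt(3)/6)/9 + 5*log(21/4)/6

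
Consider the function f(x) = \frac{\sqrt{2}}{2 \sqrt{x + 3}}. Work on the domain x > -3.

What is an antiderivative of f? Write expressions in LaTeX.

For F(x) to be correct the identity F'(x) - f(x) = 0 must hold.
Check: d/dx[\sqrt{2} \sqrt{x + 3}] = \frac{\sqrt{2}}{2 \sqrt{x + 3}} = f(x).

An antiderivative is F(x) = \sqrt{2} \sqrt{x + 3}.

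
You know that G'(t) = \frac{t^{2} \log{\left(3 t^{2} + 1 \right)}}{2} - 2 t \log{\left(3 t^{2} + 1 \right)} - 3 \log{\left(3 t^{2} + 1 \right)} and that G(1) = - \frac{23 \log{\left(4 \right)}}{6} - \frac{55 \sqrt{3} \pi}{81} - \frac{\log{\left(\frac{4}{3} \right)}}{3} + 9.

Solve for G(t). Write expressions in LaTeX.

G(t) = \frac{- 6 t^{3} + 54 t^{2} + 9 t \left(t^{2} - 6 t - 18\right) \log{\left(3 t^{2} + 1 \right)} + 330 t - 18 \log{\left(t^{2} + \frac{1}{3} \right)} - 110 \sqrt{3} \operatorname{atan}{\left(\sqrt{3} t \right)} + 108}{54}

The integrand splits into summands that can be handled one at a time.
A general antiderivative is - \frac{t^{3}}{9} + t^{2} + \frac{55 t}{9} + \left(\frac{t^{3}}{6} - t^{2} - 3 t\right) \log{\left(3 t^{2} + 1 \right)} - \frac{\log{\left(t^{2} + \frac{1}{3} \right)}}{3} - \frac{55 \sqrt{3} \operatorname{atan}{\left(\sqrt{3} t \right)}}{27} + C.
The condition gives C = - \frac{23 \log{\left(4 \right)}}{6} - \frac{55 \sqrt{3} \pi}{81} - \frac{\log{\left(\frac{4}{3} \right)}}{3} + 9 - (- \frac{23 \log{\left(4 \right)}}{6} - \frac{55 \sqrt{3} \pi}{81} - \frac{\log{\left(\frac{4}{3} \right)}}{3} + 7) = 2.
So G(t) = \frac{- 6 t^{3} + 54 t^{2} + 9 t \left(t^{2} - 6 t - 18\right) \log{\left(3 t^{2} + 1 \right)} + 330 t - 18 \log{\left(t^{2} + \frac{1}{3} \right)} - 110 \sqrt{3} \operatorname{atan}{\left(\sqrt{3} t \right)} + 108}{54}.
Check: d/dt[\frac{- 6 t^{3} + 54 t^{2} + 9 t \left(t^{2} - 6 t - 18\right) \log{\left(3 t^{2} + 1 \right)} + 330 t - 18 \log{\left(t^{2} + \frac{1}{3} \right)} - 110 \sqrt{3} \operatorname{atan}{\left(\sqrt{3} t \right)} + 108}{54}] = \frac{t^{2} \log{\left(3 t^{2} + 1 \right)}}{2} - 2 t \log{\left(3 t^{2} + 1 \right)} - 3 \log{\left(3 t^{2} + 1 \right)} = G'(t).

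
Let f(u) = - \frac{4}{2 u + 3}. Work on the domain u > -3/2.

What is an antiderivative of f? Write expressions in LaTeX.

An antiderivative is F(u) = - 2 \log{\left(2 u + 3 \right)}.

Whatever form F(u) takes, F'(u) = f(u) is non-negotiable.
Check: d/du[- 2 \log{\left(2 u + 3 \right)}] = - \frac{4}{2 u + 3} = f(u).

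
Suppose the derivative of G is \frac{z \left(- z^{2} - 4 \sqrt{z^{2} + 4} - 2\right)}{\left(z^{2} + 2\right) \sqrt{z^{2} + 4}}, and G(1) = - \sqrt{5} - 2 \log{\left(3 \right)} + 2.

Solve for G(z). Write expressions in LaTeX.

Any candidate G(z) must reproduce the stated G'(z) exactly.
A general antiderivative is - \sqrt{z^{2} + 4} - 2 \log{\left(z^{2} + 2 \right)} + C.
The condition gives C = - \sqrt{5} - 2 \log{\left(3 \right)} + 2 - (- \sqrt{5} - 2 \log{\left(3 \right)}) = 2.
So G(z) = - \sqrt{z^{2} + 4} - 2 \log{\left(z^{2} + 2 \right)} + 2.
Check: d/dz[- \sqrt{z^{2} + 4} - 2 \log{\left(z^{2} + 2 \right)} + 2] = \frac{- z^{3} - 4 z \sqrt{z^{2} + 4} - 2 z}{z^{2} \sqrt{z^{2} + 4} + 2 \sqrt{z^{2} + 4}}, which equals G'(z).

G(z) = - \sqrt{z^{2} + 4} - 2 \log{\left(z^{2} + 2 \right)} + 2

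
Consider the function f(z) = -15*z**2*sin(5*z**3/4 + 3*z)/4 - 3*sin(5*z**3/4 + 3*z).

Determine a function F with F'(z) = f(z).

An antiderivative is F(z) = cos(5*z**3/4 + 3*z).

The substitution u = 5*z**3/4 + 3*z works: f is exactly (dF/du)*(du/dz) for that inner function.
Check: d/dz[cos(5*z**3/4 + 3*z)] = -15*z**2*sin(5*z**3/4 + 3*z)/4 - 3*sin(5*z**3/4 + 3*z) = f(z).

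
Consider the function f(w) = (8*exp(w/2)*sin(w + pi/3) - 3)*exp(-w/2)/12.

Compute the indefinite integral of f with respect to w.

F(w) = -2*cos(w + pi/3)/3 + exp(-w/2)/2 + C

A candidate is checked by its d/dw: the result must match f(w).
Check: d/dw[-2*cos(w + pi/3)/3 + exp(-w/2)/2] = (8*exp(w/2)*sin(w + pi/3) - 3)*exp(-w/2)/12 = f(w).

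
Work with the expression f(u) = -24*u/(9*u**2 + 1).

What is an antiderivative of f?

An antiderivative is F(u) = -4*log(3*u**2 + 1/3)/3.

f matches the chain-rule pattern g'(h)*h' with inner function h(u) = 3*u**2 + 1/3; substituting w = h(u) collapses the integral.
Check: d/du[-4*log(3*u**2 + 1/3)/3] = -24*u/(9*u**2 + 1) = f(u).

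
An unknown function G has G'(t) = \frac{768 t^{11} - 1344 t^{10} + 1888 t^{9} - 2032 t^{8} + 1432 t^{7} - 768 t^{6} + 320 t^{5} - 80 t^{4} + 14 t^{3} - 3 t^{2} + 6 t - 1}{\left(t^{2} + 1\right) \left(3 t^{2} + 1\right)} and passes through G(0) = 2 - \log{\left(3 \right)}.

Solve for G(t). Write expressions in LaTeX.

G(t) = 2 t^{4} \left(1 - 2 t\right)^{4} + \log{\left(t^{2} + \frac{1}{3} \right)} - \operatorname{atan}{\left(t \right)} + 2

For G(t) to be correct, d/dt[G] must agree with the stated G'(t) identically.
A general antiderivative is 2 \left(- 2 t^{2} + t\right)^{4} + \log{\left(t^{2} + \frac{1}{3} \right)} - \operatorname{atan}{\left(t \right)} + C.
The condition gives C = 2 - \log{\left(3 \right)} - (- \log{\left(3 \right)}) = 2.
So G(t) = 2 t^{4} \left(1 - 2 t\right)^{4} + \log{\left(t^{2} + \frac{1}{3} \right)} - \operatorname{atan}{\left(t \right)} + 2.
Check: d/dt[2 t^{4} \left(1 - 2 t\right)^{4} + \log{\left(t^{2} + \frac{1}{3} \right)} - \operatorname{atan}{\left(t \right)} + 2] = \frac{768 t^{11} - 1344 t^{10} + 1888 t^{9} - 2032 t^{8} + 1432 t^{7} - 768 t^{6} + 320 t^{5} - 80 t^{4} + 14 t^{3} - 3 t^{2} + 6 t - 1}{3 t^{4} + 4 t^{2} + 1}, which equals G'(t).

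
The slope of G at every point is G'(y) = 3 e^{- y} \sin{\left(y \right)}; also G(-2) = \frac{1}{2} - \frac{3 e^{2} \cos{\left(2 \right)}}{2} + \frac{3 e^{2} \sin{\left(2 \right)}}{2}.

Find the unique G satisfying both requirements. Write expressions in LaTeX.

For G(y) to be correct, d/dy[G] must agree with the stated G'(y) identically.
A general antiderivative is - \frac{3 e^{- y} \sin{\left(y \right)}}{2} - \frac{3 e^{- y} \cos{\left(y \right)}}{2} + C.
The condition gives C = \frac{1}{2} - \frac{3 e^{2} \cos{\left(2 \right)}}{2} + \frac{3 e^{2} \sin{\left(2 \right)}}{2} - (- \frac{3 e^{2} \cos{\left(2 \right)}}{2} + \frac{3 e^{2} \sin{\left(2 \right)}}{2}) = \frac{1}{2}.
So G(y) = \frac{1}{2} - \frac{3 e^{- y} \sin{\left(y \right)}}{2} - \frac{3 e^{- y} \cos{\left(y \right)}}{2}.
Check: d/dy[\frac{1}{2} - \frac{3 e^{- y} \sin{\left(y \right)}}{2} - \frac{3 e^{- y} \cos{\left(y \right)}}{2}] = 3 e^{- y} \sin{\left(y \right)} = G'(y).

G(y) = \frac{1}{2} - \frac{3 e^{- y} \sin{\left(y \right)}}{2} - \frac{3 e^{- y} \cos{\left(y \right)}}{2}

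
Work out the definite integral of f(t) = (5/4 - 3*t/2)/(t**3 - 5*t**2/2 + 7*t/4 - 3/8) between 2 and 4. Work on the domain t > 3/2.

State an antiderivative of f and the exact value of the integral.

The denominator factors as (2*t - 3)*(2*t - 1)**2; partial fractions split f into directly integrable pieces: 2/(2*t - 1) - 2/(2*t - 1)**2 - 2/(2*t - 3).
F(t) = (-2*t*log(t - 3/2) + 2*t*log(t - 1/2) + log(t - 3/2) - log(t - 1/2) + 1)/(2*t - 1) is an antiderivative of f.
Check: d/dt[(-2*t*log(t - 3/2) + 2*t*log(t - 1/2) + log(t - 3/2) - log(t - 1/2) + 1)/(2*t - 1)] = (10 - 12*t)/(8*t**3 - 20*t**2 + 14*t - 3), which equals f(t).
F(4) = -log(5/2) + 1/7 + log(7/2); F(2) = 1/3 + log(3/2) + log(2).
Integral = F(4) - F(2) = -log(5/2) - log(2) - log(3/2) - 4/21 + log(7/2).

Antiderivative: F(t) = (-2*t*log(t - 3/2) + 2*t*log(t - 1/2) + log(t - 3/2) - log(t - 1/2) + 1)/(2*t - 1); value = -log(5/2) - log(2) - log(3/2) - 4/21 + log(7/2)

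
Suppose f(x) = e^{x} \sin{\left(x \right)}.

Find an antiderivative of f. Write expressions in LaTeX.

Any candidate F(x) must reproduce f(x) exactly when differentiated.
Check: d/dx[\frac{e^{x} \sin{\left(x \right)}}{2} - \frac{e^{x} \cos{\left(x \right)}}{2}] = e^{x} \sin{\left(x \right)} = f(x).

An antiderivative is F(x) = \frac{e^{x} \sin{\left(x \right)}}{2} - \frac{e^{x} \cos{\left(x \right)}}{2}.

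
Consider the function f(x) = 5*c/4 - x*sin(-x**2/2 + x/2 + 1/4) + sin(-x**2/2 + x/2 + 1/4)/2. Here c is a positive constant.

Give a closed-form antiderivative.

An antiderivative is F(x) = 5*c*x/4 - cos(-x**2/2 + x/2 + 1/4).

Integrate term by term and add the pieces.
Check: d/dx[5*c*x/4 - cos(-x**2/2 + x/2 + 1/4)] = 5*c/4 - x*sin(-x**2/2 + x/2 + 1/4) + sin(-x**2/2 + x/2 + 1/4)/2 = f(x).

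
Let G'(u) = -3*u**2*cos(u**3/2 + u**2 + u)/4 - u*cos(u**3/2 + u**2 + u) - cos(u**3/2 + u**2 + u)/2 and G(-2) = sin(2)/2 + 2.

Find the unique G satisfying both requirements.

The substitution w = u**3/2 + u**2 + u works: G'(u) is exactly (dG/dw)*(dw/du) for that inner function.
A general antiderivative is -sin(u**3/2 + u**2 + u)/2 + C.
The condition gives C = sin(2)/2 + 2 - (sin(2)/2) = 2.
So G(u) = 2 - sin(u**3/2 + u**2 + u)/2.
Check: d/du[2 - sin(u**3/2 + u**2 + u)/2] = -3*u**2*cos(u**3/2 + u**2 + u)/4 - u*cos(u**3/2 + u**2 + u) - cos(u**3/2 + u**2 + u)/2 = G'(u).

G(u) = 2 - sin(u**3/2 + u**2 + u)/2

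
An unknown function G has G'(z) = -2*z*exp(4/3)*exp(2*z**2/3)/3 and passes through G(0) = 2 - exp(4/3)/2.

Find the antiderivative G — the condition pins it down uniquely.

G'(z) matches the chain-rule pattern g'(h)*h' with inner function h(z) = 2*z**2/3 + 4/3; substituting u = h(z) collapses the integral.
A general antiderivative is -exp(2*z**2/3 + 4/3)/2 + C.
The condition gives C = 2 - exp(4/3)/2 - (-exp(4/3)/2) = 2.
So G(z) = (4 - exp(2*z**2/3 + 4/3))/2.
Check: d/dz[(4 - exp(2*z**2/3 + 4/3))/2] = -2*z*exp(4/3)*exp(2*z**2/3)/3 = G'(z).

G(z) = (4 - exp(2*z**2/3 + 4/3))/2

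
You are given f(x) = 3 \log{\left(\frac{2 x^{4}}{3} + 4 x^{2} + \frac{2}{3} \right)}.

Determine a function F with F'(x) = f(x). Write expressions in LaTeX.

An antiderivative is F(x) = 3 \left(x \log{\left(\frac{2 x^{4}}{3} + 4 x^{2} + \frac{2}{3} \right)} - 4 x - 2 \operatorname{atan}{\left(\frac{x}{-1 + \sqrt{2}} \right)} + 2 \sqrt{2} \operatorname{atan}{\left(\frac{x}{-1 + \sqrt{2}} \right)} + 2 \operatorname{atan}{\left(\frac{x}{1 + \sqrt{2}} \right)} + 2 \sqrt{2} \operatorname{atan}{\left(\frac{x}{1 + \sqrt{2}} \right)}\right).

For F(x) to be correct the identity F'(x) - f(x) = 0 must hold.
Check: d/dx[3 \left(x \log{\left(\frac{2 x^{4}}{3} + 4 x^{2} + \frac{2}{3} \right)} - 4 x - 2 \operatorname{atan}{\left(\frac{x}{-1 + \sqrt{2}} \right)} + 2 \sqrt{2} \operatorname{atan}{\left(\frac{x}{-1 + \sqrt{2}} \right)} + 2 \operatorname{atan}{\left(\frac{x}{1 + \sqrt{2}} \right)} + 2 \sqrt{2} \operatorname{atan}{\left(\frac{x}{1 + \sqrt{2}} \right)}\right)] = 3 \log{\left(\frac{x^{4}}{3} + 2 x^{2} + \frac{1}{3} \right)} + 3 \log{\left(2 \right)}, which equals f(x).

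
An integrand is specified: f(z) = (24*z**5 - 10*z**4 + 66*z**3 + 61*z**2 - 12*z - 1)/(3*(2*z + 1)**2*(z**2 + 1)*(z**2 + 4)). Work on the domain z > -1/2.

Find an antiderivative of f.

Since d/dz undoes antidifferentiation here, F'(z) = f(z) is required of F(z).
Check: d/dz[(6*(2*z + 1)*log(z**2 + 1) - 9*(2*z + 1)*atan(z/2) - 2)/(6*(2*z + 1))] = (24*z**5 - 10*z**4 + 66*z**3 + 61*z**2 - 12*z - 1)/(12*z**6 + 12*z**5 + 63*z**4 + 60*z**3 + 63*z**2 + 48*z + 12), which equals f(z).

An antiderivative is F(z) = (6*(2*z + 1)*log(z**2 + 1) - 9*(2*z + 1)*atan(z/2) - 2)/(6*(2*z + 1)).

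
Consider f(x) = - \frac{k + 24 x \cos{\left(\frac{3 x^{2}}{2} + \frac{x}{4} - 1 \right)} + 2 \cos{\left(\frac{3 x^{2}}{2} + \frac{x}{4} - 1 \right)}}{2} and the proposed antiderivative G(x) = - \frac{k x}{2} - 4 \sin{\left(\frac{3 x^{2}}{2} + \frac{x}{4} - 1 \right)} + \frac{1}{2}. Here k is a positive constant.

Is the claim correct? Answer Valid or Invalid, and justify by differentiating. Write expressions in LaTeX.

Valid. The derivative of G reproduces f.

d/dx[G] = - \frac{k}{2} - 12 x \cos{\left(\frac{3 x^{2}}{2} + \frac{x}{4} - 1 \right)} - \cos{\left(\frac{3 x^{2}}{2} + \frac{x}{4} - 1 \right)}
This equals f(x) exactly, so the claim holds.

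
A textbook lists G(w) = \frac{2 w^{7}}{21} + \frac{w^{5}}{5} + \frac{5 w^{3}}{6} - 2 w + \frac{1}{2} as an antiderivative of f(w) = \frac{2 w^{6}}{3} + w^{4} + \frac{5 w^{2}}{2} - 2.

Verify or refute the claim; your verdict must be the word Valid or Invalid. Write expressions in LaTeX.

d/dw[G] = \frac{2 w^{6}}{3} + w^{4} + \frac{5 w^{2}}{2} - 2
This equals f(w) exactly, so the claim holds.

Valid. The derivative of G reproduces f.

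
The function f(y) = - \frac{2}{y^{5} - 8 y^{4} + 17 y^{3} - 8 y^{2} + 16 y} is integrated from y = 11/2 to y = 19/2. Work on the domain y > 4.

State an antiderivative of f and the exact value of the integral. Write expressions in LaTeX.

The denominator factors as y \left(y - 4\right)^{2} \left(y^{2} + 1\right); partial fractions split f into directly integrable pieces: \frac{2 \left(15 y - 8\right)}{289 \left(y^{2} + 1\right)} + \frac{49}{2312 \left(y - 4\right)} - \frac{1}{34 \left(y - 4\right)^{2}} - \frac{1}{8 y}.
F(y) = - \frac{\log{\left(y \right)}}{8} + \frac{49 \log{\left(y - 4 \right)}}{2312} + \frac{15 \log{\left(y^{2} + 1 \right)}}{289} - \frac{16 \operatorname{atan}{\left(y \right)}}{289} + \frac{2}{68 y - 272} is an antiderivative of f.
Check: d/dy[- \frac{\log{\left(y \right)}}{8} + \frac{49 \log{\left(y - 4 \right)}}{2312} + \frac{15 \log{\left(y^{2} + 1 \right)}}{289} - \frac{16 \operatorname{atan}{\left(y \right)}}{289} + \frac{2}{68 y - 272}] = - \frac{2}{y^{5} - 8 y^{4} + 17 y^{3} - 8 y^{2} + 16 y} = f(y).
F(19/2) = - \frac{\log{\left(\frac{19}{2} \right)}}{8} - \frac{16 \operatorname{atan}{\left(\frac{19}{2} \right)}}{289} + \frac{1}{187} + \frac{49 \log{\left(\frac{11}{2} \right)}}{2312} + \frac{15 \log{\left(\frac{365}{4} \right)}}{289}; F(11/2) = - \frac{\log{\left(\frac{11}{2} \right)}}{8} - \frac{16 \operatorname{atan}{\left(\frac{11}{2} \right)}}{289} + \frac{49 \log{\left(\frac{3}{2} \right)}}{2312} + \frac{1}{51} + \frac{15 \log{\left(\frac{125}{4} \right)}}{289}.
Integral = F(19/2) - F(11/2) = - \frac{\log{\left(\frac{19}{2} \right)}}{8} - \frac{15 \log{\left(\frac{125}{4} \right)}}{289} - \frac{16 \operatorname{atan}{\left(\frac{19}{2} \right)}}{289} - \frac{8}{561} - \frac{49 \log{\left(\frac{3}{2} \right)}}{2312} + \frac{16 \operatorname{atan}{\left(\frac{11}{2} \right)}}{289} + \frac{15 \log{\left(\frac{365}{4} \right)}}{289} + \frac{169 \log{\left(\frac{11}{2} \right)}}{1156}.

Antiderivative: F(y) = - \frac{\log{\left(y \right)}}{8} + \frac{49 \log{\left(y - 4 \right)}}{2312} + \frac{15 \log{\left(y^{2} + 1 \right)}}{289} - \frac{16 \operatorname{atan}{\left(y \right)}}{289} + \frac{2}{68 y - 272}; value = - \frac{\log{\left(\frac{19}{2} \right)}}{8} - \frac{15 \log{\left(\frac{125}{4} \right)}}{289} - \frac{16 \operatorname{atan}{\left(\frac{19}{2} \right)}}{289} - \frac{8}{561} - \frac{49 \log{\left(\frac{3}{2} \right)}}{2312} + \frac{16 \operatorname{atan}{\left(\frac{11}{2} \right)}}{289} + \frac{15 \log{\left(\frac{365}{4} \right)}}{289} + \frac{169 \log{\left(\frac{11}{2} \right)}}{1156}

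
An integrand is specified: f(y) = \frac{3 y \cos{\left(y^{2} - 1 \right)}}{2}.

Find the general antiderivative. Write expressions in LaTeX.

F(y) = \frac{3 \sin{\left(y^{2} - 1 \right)}}{4} + C

The substitution u = y^{2} - 1 works: f is exactly (dF/du)*(du/dy) for that inner function.
Check: d/dy[\frac{3 \sin{\left(y^{2} - 1 \right)}}{4}] = \frac{3 y \cos{\left(y^{2} - 1 \right)}}{2} = f(y).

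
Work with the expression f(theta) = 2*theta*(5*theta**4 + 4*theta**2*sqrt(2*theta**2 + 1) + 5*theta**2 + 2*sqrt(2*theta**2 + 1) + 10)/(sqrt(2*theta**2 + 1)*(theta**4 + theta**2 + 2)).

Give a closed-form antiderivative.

An antiderivative is F(theta) = 5*sqrt(2*theta**2 + 1) + 2*log(theta**4/2 + theta**2/2 + 1).

Check any antiderivative F(theta) by computing F'(theta) and comparing it with f(theta).
Check: d/dtheta[5*sqrt(2*theta**2 + 1) + 2*log(theta**4/2 + theta**2/2 + 1)] = (10*theta**5 + 8*theta**3*sqrt(2*theta**2 + 1) + 10*theta**3 + 4*theta*sqrt(2*theta**2 + 1) + 20*theta)/(theta**4*sqrt(2*theta**2 + 1) + theta**2*sqrt(2*theta**2 + 1) + 2*sqrt(2*theta**2 + 1)), which equals f(theta).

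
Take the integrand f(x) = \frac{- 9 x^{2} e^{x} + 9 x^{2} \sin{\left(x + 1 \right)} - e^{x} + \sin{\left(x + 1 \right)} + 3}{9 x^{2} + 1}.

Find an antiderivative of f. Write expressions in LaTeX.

An antiderivative is F(x) = - e^{x} - \cos{\left(x + 1 \right)} + \operatorname{atan}{\left(3 x \right)}.

Any candidate F(x) must reproduce f(x) exactly when differentiated.
Check: d/dx[- e^{x} - \cos{\left(x + 1 \right)} + \operatorname{atan}{\left(3 x \right)}] = \frac{- 9 x^{2} e^{x} + 9 x^{2} \sin{\left(x + 1 \right)} - e^{x} + \sin{\left(x + 1 \right)} + 3}{9 x^{2} + 1} = f(x).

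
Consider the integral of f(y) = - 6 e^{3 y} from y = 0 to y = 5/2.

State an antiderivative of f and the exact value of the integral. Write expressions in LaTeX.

Antiderivative: F(y) = - 2 e^{3 y}; value = 2 - 2 e^{\frac{15}{2}}

Since d/dy undoes antidifferentiation here, F'(y) = f(y) is required of F(y).
F(y) = - 2 e^{3 y} is an antiderivative of f.
Check: d/dy[- 2 e^{3 y}] = - 6 e^{3 y} = f(y).
F(5/2) = - 2 e^{\frac{15}{2}}; F(0) = -2.
Integral = F(5/2) - F(0) = 2 - 2 e^{\frac{15}{2}}.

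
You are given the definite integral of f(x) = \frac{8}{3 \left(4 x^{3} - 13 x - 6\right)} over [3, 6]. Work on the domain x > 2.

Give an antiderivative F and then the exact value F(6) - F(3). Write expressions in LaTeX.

Factor the denominator (3 \left(x - 2\right) \left(2 x + 1\right) \left(2 x + 3\right)) and decompose: f = \frac{8}{21 \left(2 x + 3\right)} - \frac{8}{15 \left(2 x + 1\right)} + \frac{8}{105 \left(x - 2\right)}; each piece integrates to a log, atan, or power term.
F(x) = - \frac{4 \left(- 2 \log{\left(x - 2 \right)} + 7 \log{\left(x + \frac{1}{2} \right)} - 5 \log{\left(x + \frac{3}{2} \right)}\right)}{105} is an antiderivative of f.
Check: d/dx[- \frac{4 \left(- 2 \log{\left(x - 2 \right)} + 7 \log{\left(x + \frac{1}{2} \right)} - 5 \log{\left(x + \frac{3}{2} \right)}\right)}{105}] = \frac{8}{12 x^{3} - 39 x - 18}, which equals f(x).
F(6) = - \frac{4 \log{\left(\frac{13}{2} \right)}}{15} + \frac{8 \log{\left(4 \right)}}{105} + \frac{4 \log{\left(\frac{15}{2} \right)}}{21}; F(3) = - \frac{4 \log{\left(\frac{7}{2} \right)}}{15} + \frac{4 \log{\left(\frac{9}{2} \right)}}{21}.
Integral = F(6) - F(3) = - \frac{4 \log{\left(\frac{13}{2} \right)}}{15} - \frac{4 \log{\left(\frac{9}{2} \right)}}{21} + \frac{8 \log{\left(4 \right)}}{105} + \frac{4 \log{\left(\frac{7}{2} \right)}}{15} + \frac{4 \log{\left(\frac{15}{2} \right)}}{21}.

Antiderivative: F(x) = - \frac{4 \left(- 2 \log{\left(x - 2 \right)} + 7 \log{\left(x + \frac{1}{2} \right)} - 5 \log{\left(x + \frac{3}{2} \right)}\right)}{105}; value = - \frac{4 \log{\left(\frac{13}{2} \right)}}{15} - \frac{4 \log{\left(\frac{9}{2} \right)}}{21} + \frac{8 \log{\left(4 \right)}}{105} + \frac{4 \log{\left(\frac{7}{2} \right)}}{15} + \frac{4 \log{\left(\frac{15}{2} \right)}}{21}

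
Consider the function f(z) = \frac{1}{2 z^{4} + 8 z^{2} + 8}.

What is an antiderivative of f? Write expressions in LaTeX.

For F(z) to be correct the identity F'(z) - f(z) = 0 must hold.
Check: d/dz[\frac{\sqrt{2} z^{2} \operatorname{atan}{\left(\frac{\sqrt{2} z}{2} \right)} + 2 z + 2 \sqrt{2} \operatorname{atan}{\left(\frac{\sqrt{2} z}{2} \right)}}{16 \left(z^{2} + 2\right)}] = \frac{1}{2 z^{4} + 8 z^{2} + 8} = f(z).

An antiderivative is F(z) = \frac{\sqrt{2} z^{2} \operatorname{atan}{\left(\frac{\sqrt{2} z}{2} \right)} + 2 z + 2 \sqrt{2} \operatorname{atan}{\left(\frac{\sqrt{2} z}{2} \right)}}{16 \left(z^{2} + 2\right)}.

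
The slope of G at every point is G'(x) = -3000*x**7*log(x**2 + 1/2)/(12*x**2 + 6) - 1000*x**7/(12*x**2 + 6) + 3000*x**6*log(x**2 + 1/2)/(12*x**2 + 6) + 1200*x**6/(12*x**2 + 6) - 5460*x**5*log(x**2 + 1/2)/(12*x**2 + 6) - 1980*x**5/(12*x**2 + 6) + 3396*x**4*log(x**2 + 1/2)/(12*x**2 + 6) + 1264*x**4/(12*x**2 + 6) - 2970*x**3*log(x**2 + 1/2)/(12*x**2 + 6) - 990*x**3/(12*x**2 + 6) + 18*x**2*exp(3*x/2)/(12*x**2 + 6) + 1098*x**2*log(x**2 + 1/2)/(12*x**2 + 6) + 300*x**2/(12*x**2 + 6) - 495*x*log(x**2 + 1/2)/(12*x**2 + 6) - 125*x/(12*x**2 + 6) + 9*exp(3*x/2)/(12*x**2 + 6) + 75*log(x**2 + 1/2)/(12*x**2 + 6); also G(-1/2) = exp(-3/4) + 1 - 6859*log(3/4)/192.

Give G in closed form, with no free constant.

The integrand splits into summands that can be handled one at a time.
A general antiderivative is (-5*x**2 + 2*x - 5/2)**3*log(x**2 + 1/2)/3 + exp(3*x/2) + C.
The condition gives C = exp(-3/4) + 1 - 6859*log(3/4)/192 - (exp(-3/4) - 6859*log(3/4)/192) = 1.
So G(x) = -125*x**6*log(x**2 + 1/2)/3 + 50*x**5*log(x**2 + 1/2) - 165*x**4*log(x**2 + 1/2)/2 + 158*x**3*log(x**2 + 1/2)/3 - 165*x**2*log(x**2 + 1/2)/4 + 25*x*log(x**2 + 1/2)/2 + exp(3*x/2) - 125*log(x**2 + 1/2)/24 + 1.
Check: d/dx[-125*x**6*log(x**2 + 1/2)/3 + 50*x**5*log(x**2 + 1/2) - 165*x**4*log(x**2 + 1/2)/2 + 158*x**3*log(x**2 + 1/2)/3 - 165*x**2*log(x**2 + 1/2)/4 + 25*x*log(x**2 + 1/2)/2 + exp(3*x/2) - 125*log(x**2 + 1/2)/24 + 1] = (-3000*x**7*log(x**2 + 1/2) - 1000*x**7 + 3000*x**6*log(x**2 + 1/2) + 1200*x**6 - 5460*x**5*log(x**2 + 1/2) - 1980*x**5 + 3396*x**4*log(x**2 + 1/2) + 1264*x**4 - 2970*x**3*log(x**2 + 1/2) - 990*x**3 + 18*x**2*exp(3*x/2) + 1098*x**2*log(x**2 + 1/2) + 300*x**2 - 495*x*log(x**2 + 1/2) - 125*x + 9*exp(3*x/2) + 75*log(x**2 + 1/2))/(12*x**2 + 6), which equals G'(x).

G(x) = -125*x**6*log(x**2 + 1/2)/3 + 50*x**5*log(x**2 + 1/2) - 165*x**4*log(x**2 + 1/2)/2 + 158*x**3*log(x**2 + 1/2)/3 - 165*x**2*log(x**2 + 1/2)/4 + 25*x*log(x**2 + 1/2)/2 + exp(3*x/2) - 125*log(x**2 + 1/2)/24 + 1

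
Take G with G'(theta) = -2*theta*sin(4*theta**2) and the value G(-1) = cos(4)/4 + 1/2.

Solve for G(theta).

The substitution u = 4*theta**2 works: G'(theta) is exactly (dG/du)*(du/dtheta) for that inner function.
A general antiderivative is cos(4*theta**2)/4 + C.
The condition gives C = cos(4)/4 + 1/2 - (cos(4)/4) = 1/2.
So G(theta) = (cos(4*theta**2) + 2)/4.
Check: d/dtheta[(cos(4*theta**2) + 2)/4] = -2*theta*sin(4*theta**2) = G'(theta).

G(theta) = (cos(4*theta**2) + 2)/4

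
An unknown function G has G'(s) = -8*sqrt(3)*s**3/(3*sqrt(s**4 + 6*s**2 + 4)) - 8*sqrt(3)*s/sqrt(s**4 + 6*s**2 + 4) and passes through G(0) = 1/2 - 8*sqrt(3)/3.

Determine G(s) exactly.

The substitution u = s**4/3 + 2*s**2 + 4/3 works: G'(s) is exactly (dG/du)*(du/ds) for that inner function.
A general antiderivative is -4*sqrt(s**4/3 + 2*s**2 + 4/3) + C.
The condition gives C = 1/2 - 8*sqrt(3)/3 - (-8*sqrt(3)/3) = 1/2.
So G(s) = 1/2 - 4*sqrt(s**4/3 + 2*s**2 + 4/3).
Check: d/ds[1/2 - 4*sqrt(s**4/3 + 2*s**2 + 4/3)] = (-8*sqrt(3)*s**3 - 24*sqrt(3)*s)/(3*sqrt(s**4 + 6*s**2 + 4)), which equals G'(s).

G(s) = 1/2 - 4*sqrt(s**4/3 + 2*s**2 + 4/3)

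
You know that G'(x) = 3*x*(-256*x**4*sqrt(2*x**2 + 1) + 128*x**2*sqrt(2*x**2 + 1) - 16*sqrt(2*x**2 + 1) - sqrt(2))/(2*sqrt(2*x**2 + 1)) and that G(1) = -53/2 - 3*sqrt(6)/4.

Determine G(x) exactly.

G(x) = -64*x**6 + 48*x**4 - 12*x**2 - 3*sqrt(x**2 + 1/2)/2 + 3/2

The proposed G(x) is checked by its d/dx: the result must match the given G'(x).
A general antiderivative is (1 - 4*x**2)**3 - 3*sqrt(x**2 + 1/2)/2 + C.
The condition gives C = -53/2 - 3*sqrt(6)/4 - (-27 - 3*sqrt(6)/4) = 1/2.
So G(x) = -64*x**6 + 48*x**4 - 12*x**2 - 3*sqrt(x**2 + 1/2)/2 + 3/2.
Check: d/dx[-64*x**6 + 48*x**4 - 12*x**2 - 3*sqrt(x**2 + 1/2)/2 + 3/2] = (-768*x**5*sqrt(2*x**2 + 1) + 384*x**3*sqrt(2*x**2 + 1) - 48*x*sqrt(2*x**2 + 1) - 3*sqrt(2)*x)/(2*sqrt(2*x**2 + 1)), which equals G'(x).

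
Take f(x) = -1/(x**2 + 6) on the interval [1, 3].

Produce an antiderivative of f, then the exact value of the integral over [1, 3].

Antiderivative: F(x) = -sqrt(6)*atan(sqrt(6)*x/6)/6; value = -sqrt(6)*atan(sqrt(6)/2)/6 + sqrt(6)*atan(sqrt(6)/6)/6

For F(x) to be correct the identity F'(x) - f(x) = 0 must hold.
F(x) = -sqrt(6)*atan(sqrt(6)*x/6)/6 is an antiderivative of f.
Check: d/dx[-sqrt(6)*atan(sqrt(6)*x/6)/6] = -1/(x**2 + 6) = f(x).
F(3) = -sqrt(6)*atan(sqrt(6)/2)/6; F(1) = -sqrt(6)*atan(sqrt(6)/6)/6.
Integral = F(3) - F(1) = -sqrt(6)*atan(sqrt(6)/2)/6 + sqrt(6)*atan(sqrt(6)/6)/6.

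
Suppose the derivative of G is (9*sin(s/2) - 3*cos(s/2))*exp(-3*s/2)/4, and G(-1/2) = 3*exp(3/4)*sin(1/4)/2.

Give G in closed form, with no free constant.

G(s) = -3*exp(-3*s/2)*sin(s/2)/2

G'(s) has the shape u'v + uv' for u = -3*exp(-3*s/2)/2 and v = sin(s/2) — it is the derivative of the product u*v.
A general antiderivative is -3*exp(-3*s/2)*sin(s/2)/2 + C.
The condition gives C = 3*exp(3/4)*sin(1/4)/2 - (3*exp(3/4)*sin(1/4)/2) = 0.
So G(s) = -3*exp(-3*s/2)*sin(s/2)/2.
Check: d/ds[-3*exp(-3*s/2)*sin(s/2)/2] = (9*sin(s/2) - 3*cos(s/2))*exp(-3*s/2)/4 = G'(s).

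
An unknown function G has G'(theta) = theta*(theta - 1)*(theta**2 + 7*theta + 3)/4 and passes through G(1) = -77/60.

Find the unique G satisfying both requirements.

G(theta) = theta**5/20 + 3*theta**4/8 - theta**3/3 - 3*theta**2/8 - 1

The proposed G(theta) is checked by its d/dtheta: the result must match the given G'(theta).
A general antiderivative is theta**5/20 + 3*theta**4/8 - theta**3/3 - 3*theta**2/8 + C.
The condition gives C = -77/60 - (-17/60) = -1.
So G(theta) = theta**5/20 + 3*theta**4/8 - theta**3/3 - 3*theta**2/8 - 1.
Check: d/dtheta[theta**5/20 + 3*theta**4/8 - theta**3/3 - 3*theta**2/8 - 1] = theta**4/4 + 3*theta**3/2 - theta**2 - 3*theta/4, which equals G'(theta).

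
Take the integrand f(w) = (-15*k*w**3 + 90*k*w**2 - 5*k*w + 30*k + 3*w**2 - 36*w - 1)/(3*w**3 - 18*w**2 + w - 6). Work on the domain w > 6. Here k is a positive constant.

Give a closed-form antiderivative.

A candidate is checked by its d/dw: the result must match f(w).
Check: d/dw[-5*k*w - log(w - 6) + log(3*w**2 + 1)] = (-15*k*w**3 + 90*k*w**2 - 5*k*w + 30*k + 3*w**2 - 36*w - 1)/(3*w**3 - 18*w**2 + w - 6) = f(w).

An antiderivative is F(w) = -5*k*w - log(w - 6) + log(3*w**2 + 1).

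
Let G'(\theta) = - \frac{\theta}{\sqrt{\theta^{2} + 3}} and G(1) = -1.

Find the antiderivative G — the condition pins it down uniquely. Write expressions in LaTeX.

G(\theta) = 1 - \sqrt{\theta^{2} + 3}

G'(\theta) matches the chain-rule pattern g'(h)*h' with inner function h(\theta) = \theta^{2} + 3; substituting u = h(\theta) collapses the integral.
A general antiderivative is - \sqrt{\theta^{2} + 3} + C.
The condition gives C = -1 - (-2) = 1.
So G(\theta) = 1 - \sqrt{\theta^{2} + 3}.
Check: d/d\theta[1 - \sqrt{\theta^{2} + 3}] = - \frac{\theta}{\sqrt{\theta^{2} + 3}} = G'(\theta).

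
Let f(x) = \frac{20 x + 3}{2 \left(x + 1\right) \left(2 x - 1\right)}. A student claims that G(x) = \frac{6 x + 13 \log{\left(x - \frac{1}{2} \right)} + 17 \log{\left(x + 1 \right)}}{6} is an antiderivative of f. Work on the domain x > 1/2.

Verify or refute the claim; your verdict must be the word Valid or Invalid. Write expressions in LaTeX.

d/dx[G] = \frac{4 x^{2} + 22 x + 1}{4 x^{2} + 2 x - 2}
d/dx[G] - f(x) = 1 != 0.

Invalid: d/dx[G] - f = 1, which is not 0.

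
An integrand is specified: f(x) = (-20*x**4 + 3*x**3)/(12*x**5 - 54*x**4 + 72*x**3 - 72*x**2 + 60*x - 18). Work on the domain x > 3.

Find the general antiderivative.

F(x) = -513*log(x - 3)/200 + 17*log(x - 1)/24 - 7*log(x - 1/2)/150 + 71*log(x**2 + 1)/600 - 6*atan(x)/25 + C

The denominator factors as 6*(x - 3)*(x - 1)*(2*x - 1)*(x**2 + 1); partial fractions split f into directly integrable pieces: (71*x - 72)/(300*(x**2 + 1)) - 7/(75*(2*x - 1)) + 17/(24*(x - 1)) - 513/(200*(x - 3)).
Check: d/dx[-513*log(x - 3)/200 + 17*log(x - 1)/24 - 7*log(x - 1/2)/150 + 71*log(x**2 + 1)/600 - 6*atan(x)/25] = (-20*x**4 + 3*x**3)/(12*x**5 - 54*x**4 + 72*x**3 - 72*x**2 + 60*x - 18) = f(x).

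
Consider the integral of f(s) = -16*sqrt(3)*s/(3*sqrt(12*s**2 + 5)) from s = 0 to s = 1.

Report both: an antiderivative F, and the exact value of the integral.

Antiderivative: F(s) = -4*sqrt(3)*sqrt(12*s**2 + 5)/9; value = -4*sqrt(51)/9 + 4*sqrt(15)/9

The substitution u = 4*s**2 + 5/3 works: f is exactly (dF/du)*(du/ds) for that inner function.
F(s) = -4*sqrt(3)*sqrt(12*s**2 + 5)/9 is an antiderivative of f.
Check: d/ds[-4*sqrt(3)*sqrt(12*s**2 + 5)/9] = -16*sqrt(3)*s/(3*sqrt(12*s**2 + 5)) = f(s).
F(1) = -4*sqrt(51)/9; F(0) = -4*sqrt(15)/9.
Integral = F(1) - F(0) = -4*sqrt(51)/9 + 4*sqrt(15)/9.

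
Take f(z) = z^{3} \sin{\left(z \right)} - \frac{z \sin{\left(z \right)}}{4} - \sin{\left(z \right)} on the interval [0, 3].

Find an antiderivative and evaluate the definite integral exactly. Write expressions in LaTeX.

Antiderivative: F(z) = \frac{- 4 z^{3} \cos{\left(z \right)} + 12 z^{2} \sin{\left(z \right)} + 25 z \cos{\left(z \right)} - 25 \sin{\left(z \right)} + 4 \cos{\left(z \right)}}{4}; value = -1 + \frac{83 \sin{\left(3 \right)}}{4} - \frac{29 \cos{\left(3 \right)}}{4}

The integrand splits into summands that can be handled one at a time.
F(z) = \frac{- 4 z^{3} \cos{\left(z \right)} + 12 z^{2} \sin{\left(z \right)} + 25 z \cos{\left(z \right)} - 25 \sin{\left(z \right)} + 4 \cos{\left(z \right)}}{4} is an antiderivative of f.
Check: d/dz[\frac{- 4 z^{3} \cos{\left(z \right)} + 12 z^{2} \sin{\left(z \right)} + 25 z \cos{\left(z \right)} - 25 \sin{\left(z \right)} + 4 \cos{\left(z \right)}}{4}] = z^{3} \sin{\left(z \right)} - \frac{z \sin{\left(z \right)}}{4} - \sin{\left(z \right)} = f(z).
F(3) = \frac{83 \sin{\left(3 \right)}}{4} - \frac{29 \cos{\left(3 \right)}}{4}; F(0) = 1.
Integral = F(3) - F(0) = -1 + \frac{83 \sin{\left(3 \right)}}{4} - \frac{29 \cos{\left(3 \right)}}{4}.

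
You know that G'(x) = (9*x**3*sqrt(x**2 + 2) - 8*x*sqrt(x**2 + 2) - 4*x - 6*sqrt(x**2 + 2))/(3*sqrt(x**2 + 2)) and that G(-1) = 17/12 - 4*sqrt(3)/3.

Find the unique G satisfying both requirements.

For G(x) to be correct, d/dx[G] must agree with the stated G'(x) identically.
A general antiderivative is 3*x**4/4 - 4*x**2/3 - 2*x - 4*sqrt(x**2 + 2)/3 + C.
The condition gives C = 17/12 - 4*sqrt(3)/3 - (17/12 - 4*sqrt(3)/3) = 0.
So G(x) = 3*x**4/4 - 4*x**2/3 - 2*x - 4*sqrt(x**2 + 2)/3.
Check: d/dx[3*x**4/4 - 4*x**2/3 - 2*x - 4*sqrt(x**2 + 2)/3] = (9*x**3*sqrt(x**2 + 2) - 8*x*sqrt(x**2 + 2) - 4*x - 6*sqrt(x**2 + 2))/(3*sqrt(x**2 + 2)) = G'(x).

G(x) = 3*x**4/4 - 4*x**2/3 - 2*x - 4*sqrt(x**2 + 2)/3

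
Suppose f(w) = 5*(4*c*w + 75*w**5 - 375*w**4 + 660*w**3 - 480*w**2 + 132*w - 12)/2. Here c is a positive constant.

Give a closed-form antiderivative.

A candidate is checked by its d/dw: the result must match f(w).
Check: d/dw[5*c*w**2 + 125*w**6/4 - 375*w**5/2 + 825*w**4/2 - 400*w**3 + 165*w**2 - 30*w] = 10*c*w + 375*w**5/2 - 1875*w**4/2 + 1650*w**3 - 1200*w**2 + 330*w - 30, which equals f(w).

An antiderivative is F(w) = 5*c*w**2 + 125*w**6/4 - 375*w**5/2 + 825*w**4/2 - 400*w**3 + 165*w**2 - 30*w.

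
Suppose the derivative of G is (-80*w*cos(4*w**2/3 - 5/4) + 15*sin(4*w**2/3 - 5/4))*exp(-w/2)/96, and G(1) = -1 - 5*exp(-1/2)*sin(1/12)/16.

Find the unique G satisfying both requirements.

Recognize the product-rule pattern: G'(w) = u'v + uv' with u = -5*exp(-w/2)/16, v = sin(4*w**2/3 - 5/4), so integration by parts undoes it.
A general antiderivative is -5*exp(-w/2)*sin(4*w**2/3 - 5/4)/16 + C.
The condition gives C = -1 - 5*exp(-1/2)*sin(1/12)/16 - (-5*exp(-1/2)*sin(1/12)/16) = -1.
So G(w) = -(16*exp(w/2) + 5*sin(4*w**2/3 - 5/4))*exp(-w/2)/16.
Check: d/dw[-(16*exp(w/2) + 5*sin(4*w**2/3 - 5/4))*exp(-w/2)/16] = (-80*w*cos(4*w**2/3 - 5/4) + 15*sin(4*w**2/3 - 5/4))*exp(-w/2)/96 = G'(w).

G(w) = -(16*exp(w/2) + 5*sin(4*w**2/3 - 5/4))*exp(-w/2)/16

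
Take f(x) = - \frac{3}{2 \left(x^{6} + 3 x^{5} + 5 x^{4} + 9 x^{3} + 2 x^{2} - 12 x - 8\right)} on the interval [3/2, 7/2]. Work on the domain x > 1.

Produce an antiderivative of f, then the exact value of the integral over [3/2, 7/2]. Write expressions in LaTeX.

The denominator factors as 2 \left(x - 1\right) \left(x + 1\right)^{2} \left(x + 2\right) \left(x^{2} + 4\right); partial fractions split f into directly integrable pieces: - \frac{3 \left(3 x + 2\right)}{400 \left(x^{2} + 4\right)} + \frac{1}{16 \left(x + 2\right)} - \frac{3}{200 \left(x + 1\right)} + \frac{3}{20 \left(x + 1\right)^{2}} - \frac{1}{40 \left(x - 1\right)}.
F(x) = - \frac{\log{\left(x - 1 \right)}}{40} - \frac{3 \log{\left(x + 1 \right)}}{200} + \frac{\log{\left(x + 2 \right)}}{16} - \frac{9 \log{\left(x^{2} + 4 \right)}}{800} - \frac{3 \operatorname{atan}{\left(\frac{x}{2} \right)}}{400} - \frac{3}{20 x + 20} is an antiderivative of f.
Check: d/dx[- \frac{\log{\left(x - 1 \right)}}{40} - \frac{3 \log{\left(x + 1 \right)}}{200} + \frac{\log{\left(x + 2 \right)}}{16} - \frac{9 \log{\left(x^{2} + 4 \right)}}{800} - \frac{3 \operatorname{atan}{\left(\frac{x}{2} \right)}}{400} - \frac{3}{20 x + 20}] = - \frac{3}{2 x^{6} + 6 x^{5} + 10 x^{4} + 18 x^{3} + 4 x^{2} - 24 x - 16}, which equals f(x).
F(7/2) = - \frac{1}{30} - \frac{9 \log{\left(\frac{65}{4} \right)}}{800} - \frac{\log{\left(\frac{5}{2} \right)}}{40} - \frac{3 \log{\left(\frac{9}{2} \right)}}{200} - \frac{3 \operatorname{atan}{\left(\frac{7}{4} \right)}}{400} + \frac{\log{\left(\frac{11}{2} \right)}}{16}; F(3/2) = - \frac{3}{50} - \frac{9 \log{\left(\frac{25}{4} \right)}}{800} - \frac{3 \log{\left(\frac{5}{2} \right)}}{200} - \frac{3 \operatorname{atan}{\left(\frac{3}{4} \right)}}{400} + \frac{\log{\left(2 \right)}}{40} + \frac{\log{\left(\frac{7}{2} \right)}}{16}.
Integral = F(7/2) - F(3/2) = - \frac{\log{\left(\frac{7}{2} \right)}}{16} - \frac{9 \log{\left(\frac{65}{4} \right)}}{800} - \frac{3 \log{\left(\frac{9}{2} \right)}}{200} - \frac{\log{\left(2 \right)}}{40} - \frac{\log{\left(\frac{5}{2} \right)}}{100} - \frac{3 \operatorname{atan}{\left(\frac{7}{4} \right)}}{400} + \frac{3 \operatorname{atan}{\left(\frac{3}{4} \right)}}{400} + \frac{9 \log{\left(\frac{25}{4} \right)}}{800} + \frac{2}{75} + \frac{\log{\left(\frac{11}{2} \right)}}{16}.

Antiderivative: F(x) = - \frac{\log{\left(x - 1 \right)}}{40} - \frac{3 \log{\left(x + 1 \right)}}{200} + \frac{\log{\left(x + 2 \right)}}{16} - \frac{9 \log{\left(x^{2} + 4 \right)}}{800} - \frac{3 \operatorname{atan}{\left(\frac{x}{2} \right)}}{400} - \frac{3}{20 x + 20}; value = - \frac{\log{\left(\frac{7}{2} \right)}}{16} - \frac{9 \log{\left(\frac{65}{4} \right)}}{800} - \frac{3 \log{\left(\frac{9}{2} \right)}}{200} - \frac{\log{\left(2 \right)}}{40} - \frac{\log{\left(\frac{5}{2} \right)}}{100} - \frac{3 \operatorname{atan}{\left(\frac{7}{4} \right)}}{400} + \frac{3 \operatorname{atan}{\left(\frac{3}{4} \right)}}{400} + \frac{9 \log{\left(\frac{25}{4} \right)}}{800} + \frac{2}{75} + \frac{\log{\left(\frac{11}{2} \right)}}{16}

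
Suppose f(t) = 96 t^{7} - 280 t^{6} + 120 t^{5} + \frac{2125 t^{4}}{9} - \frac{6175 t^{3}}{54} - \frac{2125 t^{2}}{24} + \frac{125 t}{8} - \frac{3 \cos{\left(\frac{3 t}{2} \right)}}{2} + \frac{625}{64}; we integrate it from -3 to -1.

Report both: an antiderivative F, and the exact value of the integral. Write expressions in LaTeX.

Antiderivative: F(t) = \frac{331776 t^{8} - 1105920 t^{7} + 552960 t^{6} + 1305600 t^{5} - 790400 t^{4} - 816000 t^{3} + 216000 t^{2} + 270000 t - 27648 \sin{\left(\frac{3 t}{2} \right)} + 50625}{27648}; value = - \frac{144992605}{864} - \sin{\left(\frac{9}{2} \right)} + \sin{\left(\frac{3}{2} \right)}

The integrand splits into summands that can be handled one at a time.
F(t) = \frac{331776 t^{8} - 1105920 t^{7} + 552960 t^{6} + 1305600 t^{5} - 790400 t^{4} - 816000 t^{3} + 216000 t^{2} + 270000 t - 27648 \sin{\left(\frac{3 t}{2} \right)} + 50625}{27648} is an antiderivative of f.
Check: d/dt[\frac{331776 t^{8} - 1105920 t^{7} + 552960 t^{6} + 1305600 t^{5} - 790400 t^{4} - 816000 t^{3} + 216000 t^{2} + 270000 t - 27648 \sin{\left(\frac{3 t}{2} \right)} + 50625}{27648}] = 96 t^{7} - 280 t^{6} + 120 t^{5} + \frac{2125 t^{4}}{9} - \frac{6175 t^{3}}{54} - \frac{2125 t^{2}}{24} + \frac{125 t}{8} - \frac{3 \cos{\left(\frac{3 t}{2} \right)}}{2} + \frac{625}{64} = f(t).
F(-1) = \sin{\left(\frac{3}{2} \right)} + \frac{707281}{27648}; F(-3) = \sin{\left(\frac{9}{2} \right)} + \frac{171869283}{1024}.
Integral = F(-1) - F(-3) = - \frac{144992605}{864} - \sin{\left(\frac{9}{2} \right)} + \sin{\left(\frac{3}{2} \right)}.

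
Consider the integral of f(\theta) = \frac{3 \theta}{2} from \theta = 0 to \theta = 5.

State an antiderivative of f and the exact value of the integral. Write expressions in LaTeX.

Check any antiderivative F(\theta) by computing F'(\theta) and comparing it with f(\theta).
F(\theta) = \frac{3 \theta^{2}}{4} is an antiderivative of f.
Check: d/d\theta[\frac{3 \theta^{2}}{4}] = \frac{3 \theta}{2} = f(\theta).
F(5) = \frac{75}{4}; F(0) = 0.
Integral = F(5) - F(0) = \frac{75}{4}.

Antiderivative: F(\theta) = \frac{3 \theta^{2}}{4}; value = \frac{75}{4}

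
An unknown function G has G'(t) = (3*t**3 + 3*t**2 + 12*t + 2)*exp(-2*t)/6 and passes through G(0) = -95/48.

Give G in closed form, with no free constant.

G(t) = (-12*t**3 - 30*t**2 - 78*t - 48*exp(2*t) - 47)*exp(-2*t)/48

G'(t) has the shape u'v + uv' for u = -t**3/4 - 5*t**2/8 - 13*t/8 - 47/48 and v = exp(-2*t) — it is the derivative of the product u*v.
A general antiderivative is (-12*t**3 - 30*t**2 - 78*t - 47)*exp(-2*t)/48 + C.
The condition gives C = -95/48 - (-47/48) = -1.
So G(t) = (-12*t**3 - 30*t**2 - 78*t - 48*exp(2*t) - 47)*exp(-2*t)/48.
Check: d/dt[(-12*t**3 - 30*t**2 - 78*t - 48*exp(2*t) - 47)*exp(-2*t)/48] = (3*t**3 + 3*t**2 + 12*t + 2)*exp(-2*t)/6 = G'(t).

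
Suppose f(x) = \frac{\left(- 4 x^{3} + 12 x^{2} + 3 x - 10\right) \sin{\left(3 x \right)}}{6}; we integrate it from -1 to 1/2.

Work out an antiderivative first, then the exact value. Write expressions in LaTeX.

Antiderivative: F(x) = \frac{36 x^{3} \cos{\left(3 x \right)} - 36 x^{2} \sin{\left(3 x \right)} - 108 x^{2} \cos{\left(3 x \right)} + 72 x \sin{\left(3 x \right)} - 51 x \cos{\left(3 x \right)} + 17 \sin{\left(3 x \right)} + 114 \cos{\left(3 x \right)}}{162}; value = - \frac{91 \sin{\left(3 \right)}}{162} + \frac{11 \cos{\left(\frac{3}{2} \right)}}{27} - \frac{7 \cos{\left(3 \right)}}{54} + \frac{22 \sin{\left(\frac{3}{2} \right)}}{81}

For F(x) to be correct the identity F'(x) - f(x) = 0 must hold.
F(x) = \frac{36 x^{3} \cos{\left(3 x \right)} - 36 x^{2} \sin{\left(3 x \right)} - 108 x^{2} \cos{\left(3 x \right)} + 72 x \sin{\left(3 x \right)} - 51 x \cos{\left(3 x \right)} + 17 \sin{\left(3 x \right)} + 114 \cos{\left(3 x \right)}}{162} is an antiderivative of f.
Check: d/dx[\frac{36 x^{3} \cos{\left(3 x \right)} - 36 x^{2} \sin{\left(3 x \right)} - 108 x^{2} \cos{\left(3 x \right)} + 72 x \sin{\left(3 x \right)} - 51 x \cos{\left(3 x \right)} + 17 \sin{\left(3 x \right)} + 114 \cos{\left(3 x \right)}}{162}] = - \frac{2 x^{3} \sin{\left(3 x \right)}}{3} + 2 x^{2} \sin{\left(3 x \right)} + \frac{x \sin{\left(3 x \right)}}{2} - \frac{5 \sin{\left(3 x \right)}}{3}, which equals f(x).
F(1/2) = \frac{11 \cos{\left(\frac{3}{2} \right)}}{27} + \frac{22 \sin{\left(\frac{3}{2} \right)}}{81}; F(-1) = \frac{7 \cos{\left(3 \right)}}{54} + \frac{91 \sin{\left(3 \right)}}{162}.
Integral = F(1/2) - F(-1) = - \frac{91 \sin{\left(3 \right)}}{162} + \frac{11 \cos{\left(\frac{3}{2} \right)}}{27} - \frac{7 \cos{\left(3 \right)}}{54} + \frac{22 \sin{\left(\frac{3}{2} \right)}}{81}.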